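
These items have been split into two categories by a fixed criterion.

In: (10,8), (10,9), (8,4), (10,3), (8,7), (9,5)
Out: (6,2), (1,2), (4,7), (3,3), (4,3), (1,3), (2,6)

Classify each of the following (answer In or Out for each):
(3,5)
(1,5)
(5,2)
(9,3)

Out, Out, Out, In

The pattern is that an item is 'In' exactly when: sum ≥ 12.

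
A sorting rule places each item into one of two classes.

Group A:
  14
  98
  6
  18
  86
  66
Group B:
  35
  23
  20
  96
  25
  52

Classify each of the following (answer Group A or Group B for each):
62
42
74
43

Comparing the two groups points to one rule — ≡ 2 (mod 4).
62: 62 mod 4 = 2, matches → Group A.
42: 42 mod 4 = 2, matches → Group A.
74: 74 mod 4 = 2, matches → Group A.
43: 43 mod 4 = 3, does not fit → Group B.

Group A, Group A, Group A, Group B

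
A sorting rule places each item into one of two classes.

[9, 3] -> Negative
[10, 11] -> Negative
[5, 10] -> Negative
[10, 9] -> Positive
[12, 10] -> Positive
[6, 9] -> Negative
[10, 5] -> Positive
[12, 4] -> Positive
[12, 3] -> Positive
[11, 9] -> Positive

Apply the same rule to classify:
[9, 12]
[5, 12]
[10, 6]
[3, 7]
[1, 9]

The simplest hypothesis consistent with all the labels is: first > second AND sum ≥ 15.
[9, 12] → 9 < 12, 9+12 = 21 → Negative. [5, 12] → 5 < 12, 5+12 = 17 → Negative. [10, 6] → 10 > 6, 10+6 = 16 → Positive. [3, 7] → 3 < 7, 3+7 = 10 → Negative. [1, 9] → 1 < 9, 1+9 = 10 → Negative.

Negative, Negative, Positive, Negative, Negative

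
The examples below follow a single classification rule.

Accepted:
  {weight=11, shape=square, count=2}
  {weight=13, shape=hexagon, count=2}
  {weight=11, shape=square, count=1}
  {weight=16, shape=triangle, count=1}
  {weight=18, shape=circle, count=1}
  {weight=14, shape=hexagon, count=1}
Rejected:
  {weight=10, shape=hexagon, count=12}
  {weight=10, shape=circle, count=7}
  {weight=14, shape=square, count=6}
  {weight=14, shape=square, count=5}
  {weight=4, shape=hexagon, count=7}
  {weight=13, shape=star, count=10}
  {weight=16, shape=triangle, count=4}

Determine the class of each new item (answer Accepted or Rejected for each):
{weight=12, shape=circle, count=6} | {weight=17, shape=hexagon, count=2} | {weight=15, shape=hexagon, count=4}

Rejected, Accepted, Rejected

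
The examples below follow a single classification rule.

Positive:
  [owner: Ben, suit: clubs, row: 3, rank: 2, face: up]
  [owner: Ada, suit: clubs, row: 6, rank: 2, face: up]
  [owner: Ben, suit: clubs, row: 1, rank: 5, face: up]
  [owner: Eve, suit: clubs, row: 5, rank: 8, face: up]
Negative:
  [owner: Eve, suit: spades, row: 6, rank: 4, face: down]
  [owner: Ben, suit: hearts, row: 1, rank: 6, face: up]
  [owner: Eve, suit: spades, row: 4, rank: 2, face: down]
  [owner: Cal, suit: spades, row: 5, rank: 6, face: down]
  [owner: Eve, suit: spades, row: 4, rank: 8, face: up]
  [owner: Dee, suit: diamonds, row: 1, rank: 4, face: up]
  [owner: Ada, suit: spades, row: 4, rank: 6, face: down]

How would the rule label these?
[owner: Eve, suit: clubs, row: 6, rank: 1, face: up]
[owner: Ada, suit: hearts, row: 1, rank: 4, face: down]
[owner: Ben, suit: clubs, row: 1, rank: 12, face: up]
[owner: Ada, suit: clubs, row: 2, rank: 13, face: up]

Comparing the two groups points to one rule — suit is clubs.
[owner: Eve, suit: clubs, row: 6, rank: 1, face: up] → suit is clubs → Positive.
[owner: Ada, suit: hearts, row: 1, rank: 4, face: down] → suit is hearts → Negative.
[owner: Ben, suit: clubs, row: 1, rank: 12, face: up] → suit is clubs → Positive.
[owner: Ada, suit: clubs, row: 2, rank: 13, face: up] → suit is clubs → Positive.

Positive, Negative, Positive, Positive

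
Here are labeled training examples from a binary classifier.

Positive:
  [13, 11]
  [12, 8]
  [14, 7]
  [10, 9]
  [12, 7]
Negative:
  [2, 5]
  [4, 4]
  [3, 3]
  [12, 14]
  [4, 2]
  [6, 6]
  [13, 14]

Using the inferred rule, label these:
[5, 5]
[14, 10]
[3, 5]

Negative, Positive, Negative

Rule: first > second AND sum ≥ 7. This holds for each 'Positive' example and fails for each 'Negative' one.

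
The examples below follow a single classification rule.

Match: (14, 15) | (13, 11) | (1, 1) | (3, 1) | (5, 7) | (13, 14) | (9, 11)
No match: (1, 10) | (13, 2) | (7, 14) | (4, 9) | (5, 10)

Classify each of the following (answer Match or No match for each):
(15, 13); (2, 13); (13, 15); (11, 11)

Match, No match, Match, Match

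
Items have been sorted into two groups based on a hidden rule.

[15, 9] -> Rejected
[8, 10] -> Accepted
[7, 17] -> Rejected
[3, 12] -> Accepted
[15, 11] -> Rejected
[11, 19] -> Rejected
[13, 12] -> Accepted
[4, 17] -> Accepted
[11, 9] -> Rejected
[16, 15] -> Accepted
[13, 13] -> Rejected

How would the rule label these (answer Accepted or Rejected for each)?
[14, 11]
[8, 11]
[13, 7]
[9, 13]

The common property of the 'Accepted' items is: product is even. No 'Rejected' item has it.
Accepted: [14, 11], since 14·11 = 154.
Accepted: [8, 11], since 8·11 = 88.
Rejected: [13, 7], since 13·7 = 91.
Rejected: [9, 13], since 9·13 = 117.

Accepted, Accepted, Rejected, Rejected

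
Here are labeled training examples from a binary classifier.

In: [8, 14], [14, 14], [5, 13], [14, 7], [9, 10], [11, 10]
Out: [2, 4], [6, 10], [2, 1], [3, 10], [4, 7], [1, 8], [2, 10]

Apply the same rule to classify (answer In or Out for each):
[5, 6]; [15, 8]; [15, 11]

'In' ⟺ sum ≥ 18.
Out: [5, 6], since 5+6 = 11. In: [15, 8], since 15+8 = 23. In: [15, 11], since 15+11 = 26.

Out, In, In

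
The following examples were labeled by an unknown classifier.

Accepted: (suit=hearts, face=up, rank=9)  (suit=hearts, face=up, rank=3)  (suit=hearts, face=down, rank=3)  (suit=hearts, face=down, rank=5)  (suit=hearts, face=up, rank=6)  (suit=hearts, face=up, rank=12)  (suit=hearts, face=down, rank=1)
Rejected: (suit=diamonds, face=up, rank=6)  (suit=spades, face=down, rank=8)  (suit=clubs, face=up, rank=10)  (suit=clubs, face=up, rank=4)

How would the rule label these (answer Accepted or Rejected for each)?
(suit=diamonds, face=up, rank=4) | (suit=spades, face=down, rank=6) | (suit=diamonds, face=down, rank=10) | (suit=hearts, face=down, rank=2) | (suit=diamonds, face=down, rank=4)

Rejected, Rejected, Rejected, Accepted, Rejected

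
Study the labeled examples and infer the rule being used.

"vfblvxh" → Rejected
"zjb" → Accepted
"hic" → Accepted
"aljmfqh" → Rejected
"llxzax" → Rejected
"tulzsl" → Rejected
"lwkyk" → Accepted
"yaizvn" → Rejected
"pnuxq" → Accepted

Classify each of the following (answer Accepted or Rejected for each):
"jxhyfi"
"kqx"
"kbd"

Rejected, Accepted, Accepted

The classifier is using: length ≤ 5.
"jxhyfi" — length 6, hence Rejected.
"kqx" — length 3, hence Accepted.
"kbd" — length 3, hence Accepted.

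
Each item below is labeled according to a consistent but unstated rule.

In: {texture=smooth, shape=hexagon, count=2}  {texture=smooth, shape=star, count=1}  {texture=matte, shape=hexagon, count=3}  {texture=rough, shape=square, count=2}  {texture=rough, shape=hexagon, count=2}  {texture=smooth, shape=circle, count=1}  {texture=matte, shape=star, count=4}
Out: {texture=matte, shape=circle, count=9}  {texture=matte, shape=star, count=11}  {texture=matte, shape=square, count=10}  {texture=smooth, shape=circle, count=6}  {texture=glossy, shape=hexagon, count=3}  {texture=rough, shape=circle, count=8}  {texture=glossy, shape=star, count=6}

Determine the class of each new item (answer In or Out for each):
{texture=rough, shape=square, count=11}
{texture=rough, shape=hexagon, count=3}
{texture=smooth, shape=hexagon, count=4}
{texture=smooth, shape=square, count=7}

Out, In, In, Out

Rule: texture is not glossy AND count ≤ 4. This holds for each 'In' example and fails for each 'Out' one.
{texture=rough, shape=square, count=11}: texture is rough, count = 11, fails this test → Out. {texture=rough, shape=hexagon, count=3}: texture is rough, count = 3, has this property → In. {texture=smooth, shape=hexagon, count=4}: texture is smooth, count = 4, has this property → In. {texture=smooth, shape=square, count=7}: texture is smooth, count = 7, fails this test → Out.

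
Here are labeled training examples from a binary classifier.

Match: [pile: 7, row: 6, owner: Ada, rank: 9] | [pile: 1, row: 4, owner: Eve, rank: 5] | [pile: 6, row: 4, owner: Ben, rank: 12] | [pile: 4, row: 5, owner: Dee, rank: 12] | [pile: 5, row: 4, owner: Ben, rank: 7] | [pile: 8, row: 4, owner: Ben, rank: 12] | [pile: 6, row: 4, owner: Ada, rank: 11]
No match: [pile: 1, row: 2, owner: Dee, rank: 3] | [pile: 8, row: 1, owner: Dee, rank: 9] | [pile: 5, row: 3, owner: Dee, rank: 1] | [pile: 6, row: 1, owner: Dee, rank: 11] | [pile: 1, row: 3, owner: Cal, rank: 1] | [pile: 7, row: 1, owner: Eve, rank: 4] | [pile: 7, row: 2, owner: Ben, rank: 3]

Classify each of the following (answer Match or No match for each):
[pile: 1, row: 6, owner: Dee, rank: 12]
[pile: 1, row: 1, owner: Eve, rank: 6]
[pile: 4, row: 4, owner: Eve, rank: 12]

Match, No match, Match

The common property of the 'Match' items is: row ≥ 4. No 'No match' item has it.
[pile: 1, row: 6, owner: Dee, rank: 12]: row = 6, qualifies → Match.
[pile: 1, row: 1, owner: Eve, rank: 6]: row = 1, lacks this property → No match.
[pile: 4, row: 4, owner: Eve, rank: 12]: row = 4, qualifies → Match.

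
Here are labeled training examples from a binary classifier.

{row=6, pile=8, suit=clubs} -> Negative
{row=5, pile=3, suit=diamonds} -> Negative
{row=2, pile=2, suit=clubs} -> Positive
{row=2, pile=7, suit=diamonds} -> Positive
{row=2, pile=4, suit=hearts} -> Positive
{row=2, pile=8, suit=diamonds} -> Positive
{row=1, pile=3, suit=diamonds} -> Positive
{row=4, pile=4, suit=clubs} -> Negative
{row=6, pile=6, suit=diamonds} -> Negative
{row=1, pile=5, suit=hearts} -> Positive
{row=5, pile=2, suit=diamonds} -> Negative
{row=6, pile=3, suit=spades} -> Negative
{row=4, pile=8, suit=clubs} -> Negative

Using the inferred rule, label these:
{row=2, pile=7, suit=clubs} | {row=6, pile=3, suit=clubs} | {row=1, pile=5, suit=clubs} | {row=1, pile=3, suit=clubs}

'Positive' ⟺ row ≤ 2.
{row=2, pile=7, suit=clubs}: row = 2 — has this property, so Positive.
{row=6, pile=3, suit=clubs}: row = 6 — fails the rule, so Negative.
{row=1, pile=5, suit=clubs}: row = 1 — has this property, so Positive.
{row=1, pile=3, suit=clubs}: row = 1 — has this property, so Positive.

Positive, Negative, Positive, Positive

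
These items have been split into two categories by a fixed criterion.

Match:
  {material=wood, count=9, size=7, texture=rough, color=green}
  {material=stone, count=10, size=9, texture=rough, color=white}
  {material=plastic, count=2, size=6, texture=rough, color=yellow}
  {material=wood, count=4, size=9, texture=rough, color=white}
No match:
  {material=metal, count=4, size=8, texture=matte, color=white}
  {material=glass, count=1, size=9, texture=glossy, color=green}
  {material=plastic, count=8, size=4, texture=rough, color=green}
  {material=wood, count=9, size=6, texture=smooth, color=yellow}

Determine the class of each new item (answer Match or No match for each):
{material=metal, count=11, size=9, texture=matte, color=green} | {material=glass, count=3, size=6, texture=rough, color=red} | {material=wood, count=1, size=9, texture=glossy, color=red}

No match, Match, No match

The classifier is using: texture is rough AND size ≥ 6.
{material=metal, count=11, size=9, texture=matte, color=green} — texture is matte, size = 9, hence No match. {material=glass, count=3, size=6, texture=rough, color=red} — texture is rough, size = 6, hence Match. {material=wood, count=1, size=9, texture=glossy, color=red} — texture is glossy, size = 9, hence No match.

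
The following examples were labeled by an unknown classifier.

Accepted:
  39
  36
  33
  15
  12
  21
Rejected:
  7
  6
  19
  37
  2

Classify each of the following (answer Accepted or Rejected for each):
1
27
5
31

Rejected, Accepted, Rejected, Rejected

The distinguishing property — multiple of 3 AND at least 7 — holds for all the 'Accepted' cases and none of the 'Rejected' cases.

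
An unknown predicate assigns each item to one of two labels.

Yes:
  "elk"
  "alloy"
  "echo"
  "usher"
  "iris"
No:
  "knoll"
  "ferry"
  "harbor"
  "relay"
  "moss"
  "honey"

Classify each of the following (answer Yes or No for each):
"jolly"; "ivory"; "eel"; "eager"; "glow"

The distinguishing property — starts with a vowel — holds for all the 'Yes' cases and none of the 'No' cases.
"jolly": starts with 'j' — doesn't qualify, so No.
"ivory": starts with 'i' — matches, so Yes.
"eel": starts with 'e' — matches, so Yes.
"eager": starts with 'e' — matches, so Yes.
"glow": starts with 'g' — doesn't qualify, so No.

No, Yes, Yes, Yes, No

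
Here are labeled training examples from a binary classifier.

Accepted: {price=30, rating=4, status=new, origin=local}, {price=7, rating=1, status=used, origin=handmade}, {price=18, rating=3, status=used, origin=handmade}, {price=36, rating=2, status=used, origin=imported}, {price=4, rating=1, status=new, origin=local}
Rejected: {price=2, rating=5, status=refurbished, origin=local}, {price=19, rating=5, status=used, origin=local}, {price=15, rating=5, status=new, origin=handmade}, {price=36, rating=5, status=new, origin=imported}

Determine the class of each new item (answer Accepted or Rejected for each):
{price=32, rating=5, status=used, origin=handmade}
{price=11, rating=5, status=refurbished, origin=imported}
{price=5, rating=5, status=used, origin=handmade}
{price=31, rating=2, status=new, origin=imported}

'Accepted' ⟺ rating ≤ 4.
{price=32, rating=5, status=used, origin=handmade} — rating = 5, hence Rejected.
{price=11, rating=5, status=refurbished, origin=imported} — rating = 5, hence Rejected.
{price=5, rating=5, status=used, origin=handmade} — rating = 5, hence Rejected.
{price=31, rating=2, status=new, origin=imported} — rating = 2, hence Accepted.

Rejected, Rejected, Rejected, Accepted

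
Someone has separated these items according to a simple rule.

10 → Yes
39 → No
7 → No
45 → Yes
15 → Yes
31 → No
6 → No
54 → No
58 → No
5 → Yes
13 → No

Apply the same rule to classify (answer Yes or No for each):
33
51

The pattern is that an item is 'Yes' exactly when: multiple of 5.

No, No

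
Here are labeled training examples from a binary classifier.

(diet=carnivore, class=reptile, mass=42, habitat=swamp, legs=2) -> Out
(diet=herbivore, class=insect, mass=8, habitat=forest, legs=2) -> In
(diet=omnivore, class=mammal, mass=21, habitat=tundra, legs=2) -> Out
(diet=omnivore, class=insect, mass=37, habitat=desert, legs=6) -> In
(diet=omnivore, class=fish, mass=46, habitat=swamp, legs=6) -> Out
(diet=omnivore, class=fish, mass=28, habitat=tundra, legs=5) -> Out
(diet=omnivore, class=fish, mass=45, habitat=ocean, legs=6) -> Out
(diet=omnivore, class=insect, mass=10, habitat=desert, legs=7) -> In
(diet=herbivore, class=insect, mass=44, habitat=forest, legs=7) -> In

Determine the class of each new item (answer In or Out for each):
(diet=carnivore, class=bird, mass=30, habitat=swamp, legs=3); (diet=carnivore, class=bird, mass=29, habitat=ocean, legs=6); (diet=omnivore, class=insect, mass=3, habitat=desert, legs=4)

All 'In' examples share one property — class is insect — and every 'Out' example lacks it.
(diet=carnivore, class=bird, mass=30, habitat=swamp, legs=3): class is bird, does not fit → Out. (diet=carnivore, class=bird, mass=29, habitat=ocean, legs=6): class is bird, does not fit → Out. (diet=omnivore, class=insect, mass=3, habitat=desert, legs=4): class is insect, meets the rule → In.

Out, Out, In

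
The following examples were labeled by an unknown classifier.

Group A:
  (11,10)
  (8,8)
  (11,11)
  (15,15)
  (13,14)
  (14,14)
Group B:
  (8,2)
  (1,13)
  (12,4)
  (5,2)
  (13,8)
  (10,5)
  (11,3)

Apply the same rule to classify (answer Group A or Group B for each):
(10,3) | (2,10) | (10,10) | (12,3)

Group B, Group B, Group A, Group B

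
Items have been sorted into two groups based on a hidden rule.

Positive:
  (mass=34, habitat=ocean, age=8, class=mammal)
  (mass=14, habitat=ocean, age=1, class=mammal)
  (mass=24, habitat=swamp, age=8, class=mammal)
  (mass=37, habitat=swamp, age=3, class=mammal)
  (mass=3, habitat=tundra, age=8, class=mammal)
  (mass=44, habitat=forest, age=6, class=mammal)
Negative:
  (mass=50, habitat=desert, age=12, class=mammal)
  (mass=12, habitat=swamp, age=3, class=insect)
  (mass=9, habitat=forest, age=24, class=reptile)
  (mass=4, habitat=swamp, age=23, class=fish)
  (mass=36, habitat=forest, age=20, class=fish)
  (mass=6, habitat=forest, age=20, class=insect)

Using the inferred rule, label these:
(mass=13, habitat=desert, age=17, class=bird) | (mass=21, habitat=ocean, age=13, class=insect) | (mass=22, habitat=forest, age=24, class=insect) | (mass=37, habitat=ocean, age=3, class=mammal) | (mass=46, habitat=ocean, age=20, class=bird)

Negative, Negative, Negative, Positive, Negative

The common property of the 'Positive' items is: class is mammal AND age ≤ 8. No 'Negative' item has it.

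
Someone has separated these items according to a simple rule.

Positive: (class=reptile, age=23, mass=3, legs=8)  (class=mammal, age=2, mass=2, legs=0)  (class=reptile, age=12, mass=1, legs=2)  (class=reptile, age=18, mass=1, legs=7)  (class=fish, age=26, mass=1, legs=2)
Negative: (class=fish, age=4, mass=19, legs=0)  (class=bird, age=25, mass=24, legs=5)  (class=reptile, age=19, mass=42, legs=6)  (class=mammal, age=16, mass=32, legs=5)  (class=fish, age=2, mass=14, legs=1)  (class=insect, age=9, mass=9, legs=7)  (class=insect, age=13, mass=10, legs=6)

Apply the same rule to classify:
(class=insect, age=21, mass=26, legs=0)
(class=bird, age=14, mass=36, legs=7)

The classifier is using: mass ≤ 3.
(class=insect, age=21, mass=26, legs=0) — mass = 26, hence Negative.
(class=bird, age=14, mass=36, legs=7) — mass = 36, hence Negative.

Negative, Negative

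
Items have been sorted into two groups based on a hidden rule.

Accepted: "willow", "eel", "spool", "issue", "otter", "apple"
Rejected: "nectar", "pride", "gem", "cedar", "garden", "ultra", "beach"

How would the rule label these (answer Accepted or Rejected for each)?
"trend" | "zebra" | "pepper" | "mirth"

The simplest hypothesis consistent with all the labels is: has a double letter.

Rejected, Rejected, Accepted, Rejected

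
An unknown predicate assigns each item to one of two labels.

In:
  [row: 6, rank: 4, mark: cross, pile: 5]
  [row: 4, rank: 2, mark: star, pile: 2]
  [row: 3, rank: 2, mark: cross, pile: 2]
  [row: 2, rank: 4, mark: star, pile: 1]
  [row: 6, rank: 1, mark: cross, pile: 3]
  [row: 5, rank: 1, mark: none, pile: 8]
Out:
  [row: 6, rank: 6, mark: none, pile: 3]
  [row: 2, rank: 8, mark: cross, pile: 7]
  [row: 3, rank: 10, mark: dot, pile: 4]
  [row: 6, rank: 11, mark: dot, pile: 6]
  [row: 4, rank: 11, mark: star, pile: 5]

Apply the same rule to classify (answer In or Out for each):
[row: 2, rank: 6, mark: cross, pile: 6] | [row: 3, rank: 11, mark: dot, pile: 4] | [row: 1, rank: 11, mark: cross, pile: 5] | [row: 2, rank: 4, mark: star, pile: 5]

Rule: rank ≤ 4. This holds for each 'In' example and fails for each 'Out' one.
[row: 2, rank: 6, mark: cross, pile: 6] → rank = 6 → Out. [row: 3, rank: 11, mark: dot, pile: 4] → rank = 11 → Out. [row: 1, rank: 11, mark: cross, pile: 5] → rank = 11 → Out. [row: 2, rank: 4, mark: star, pile: 5] → rank = 4 → In.

Out, Out, Out, In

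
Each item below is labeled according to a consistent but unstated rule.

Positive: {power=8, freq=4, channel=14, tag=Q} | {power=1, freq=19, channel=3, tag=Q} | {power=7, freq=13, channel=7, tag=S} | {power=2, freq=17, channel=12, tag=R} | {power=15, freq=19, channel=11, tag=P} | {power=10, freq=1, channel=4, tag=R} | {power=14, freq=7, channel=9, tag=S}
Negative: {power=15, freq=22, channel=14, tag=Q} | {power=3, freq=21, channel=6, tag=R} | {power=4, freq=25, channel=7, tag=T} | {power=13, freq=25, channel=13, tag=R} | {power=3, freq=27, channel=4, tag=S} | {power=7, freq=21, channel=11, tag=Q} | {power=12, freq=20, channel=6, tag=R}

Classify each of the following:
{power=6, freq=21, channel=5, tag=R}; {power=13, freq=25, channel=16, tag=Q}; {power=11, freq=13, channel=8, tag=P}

Negative, Negative, Positive

The pattern is that an item is 'Positive' exactly when: freq ≤ 19.
Negative: {power=6, freq=21, channel=5, tag=R}, since freq = 21.
Negative: {power=13, freq=25, channel=16, tag=Q}, since freq = 25.
Positive: {power=11, freq=13, channel=8, tag=P}, since freq = 13.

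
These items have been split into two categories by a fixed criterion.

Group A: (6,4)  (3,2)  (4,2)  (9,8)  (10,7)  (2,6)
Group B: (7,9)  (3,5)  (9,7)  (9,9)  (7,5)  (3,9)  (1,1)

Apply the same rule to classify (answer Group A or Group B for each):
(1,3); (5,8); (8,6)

The pattern is that an item is 'Group A' exactly when: product is even.
Group B: (1,3), since 1·3 = 3.
Group A: (5,8), since 5·8 = 40.
Group A: (8,6), since 8·6 = 48.

Group B, Group A, Group A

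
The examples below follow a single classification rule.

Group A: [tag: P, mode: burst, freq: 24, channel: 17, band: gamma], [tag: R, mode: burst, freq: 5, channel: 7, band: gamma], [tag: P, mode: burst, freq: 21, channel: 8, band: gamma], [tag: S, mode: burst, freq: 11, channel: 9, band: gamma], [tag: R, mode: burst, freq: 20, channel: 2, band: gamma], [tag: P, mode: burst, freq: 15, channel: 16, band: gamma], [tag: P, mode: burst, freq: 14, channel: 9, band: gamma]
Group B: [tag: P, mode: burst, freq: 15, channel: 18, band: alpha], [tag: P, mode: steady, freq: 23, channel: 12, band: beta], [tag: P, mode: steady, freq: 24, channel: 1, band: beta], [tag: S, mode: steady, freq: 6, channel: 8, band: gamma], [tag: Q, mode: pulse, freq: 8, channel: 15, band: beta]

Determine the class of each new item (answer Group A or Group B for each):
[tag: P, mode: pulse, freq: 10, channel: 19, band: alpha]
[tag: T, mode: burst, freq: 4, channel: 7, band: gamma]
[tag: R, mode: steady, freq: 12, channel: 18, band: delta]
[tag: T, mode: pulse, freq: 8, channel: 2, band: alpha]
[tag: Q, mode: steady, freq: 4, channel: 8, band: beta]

The simplest hypothesis consistent with all the labels is: mode is burst AND band is gamma.
[tag: P, mode: pulse, freq: 10, channel: 19, band: alpha]: Group B (mode is pulse, band is alpha). [tag: T, mode: burst, freq: 4, channel: 7, band: gamma]: Group A (mode is burst, band is gamma). [tag: R, mode: steady, freq: 12, channel: 18, band: delta]: Group B (mode is steady, band is delta). [tag: T, mode: pulse, freq: 8, channel: 2, band: alpha]: Group B (mode is pulse, band is alpha). [tag: Q, mode: steady, freq: 4, channel: 8, band: beta]: Group B (mode is steady, band is beta).

Group B, Group A, Group B, Group B, Group B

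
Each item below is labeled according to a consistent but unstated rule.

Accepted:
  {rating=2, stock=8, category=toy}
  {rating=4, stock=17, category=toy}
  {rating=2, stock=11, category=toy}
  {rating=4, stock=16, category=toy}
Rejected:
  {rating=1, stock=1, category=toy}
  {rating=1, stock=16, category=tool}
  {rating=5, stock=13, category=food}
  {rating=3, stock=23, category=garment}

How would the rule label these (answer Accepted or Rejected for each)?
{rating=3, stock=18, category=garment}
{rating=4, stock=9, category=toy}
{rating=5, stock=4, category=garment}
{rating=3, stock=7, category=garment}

Rejected, Accepted, Rejected, Rejected

The classifier is using: rating is even.
{rating=3, stock=18, category=garment}: rating = 3, does not fit → Rejected.
{rating=4, stock=9, category=toy}: rating = 4, meets the rule → Accepted.
{rating=5, stock=4, category=garment}: rating = 5, does not fit → Rejected.
{rating=3, stock=7, category=garment}: rating = 3, does not fit → Rejected.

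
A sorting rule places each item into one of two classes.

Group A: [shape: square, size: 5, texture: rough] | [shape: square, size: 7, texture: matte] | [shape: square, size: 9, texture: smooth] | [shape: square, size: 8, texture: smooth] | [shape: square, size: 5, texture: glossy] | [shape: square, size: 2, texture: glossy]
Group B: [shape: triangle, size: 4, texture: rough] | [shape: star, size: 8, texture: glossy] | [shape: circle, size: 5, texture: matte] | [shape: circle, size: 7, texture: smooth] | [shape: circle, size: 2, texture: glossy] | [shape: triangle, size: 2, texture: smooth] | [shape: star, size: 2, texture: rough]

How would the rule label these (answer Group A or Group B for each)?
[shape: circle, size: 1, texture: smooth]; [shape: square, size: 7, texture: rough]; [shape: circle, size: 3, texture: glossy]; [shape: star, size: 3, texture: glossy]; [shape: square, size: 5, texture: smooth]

One predicate separates the groups cleanly: shape is square.
[shape: circle, size: 1, texture: smooth]: Group B (shape is circle).
[shape: square, size: 7, texture: rough]: Group A (shape is square).
[shape: circle, size: 3, texture: glossy]: Group B (shape is circle).
[shape: star, size: 3, texture: glossy]: Group B (shape is star).
[shape: square, size: 5, texture: smooth]: Group A (shape is square).

Group B, Group A, Group B, Group B, Group A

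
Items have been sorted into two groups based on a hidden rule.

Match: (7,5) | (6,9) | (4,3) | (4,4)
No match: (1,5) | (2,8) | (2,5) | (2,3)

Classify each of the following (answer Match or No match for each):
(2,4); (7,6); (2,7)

The distinguishing property — first ≥ 3 — holds for all the 'Match' cases and none of the 'No match' cases.
No match: (2,4), since first 2.
Match: (7,6), since first 7.
No match: (2,7), since first 2.

No match, Match, No match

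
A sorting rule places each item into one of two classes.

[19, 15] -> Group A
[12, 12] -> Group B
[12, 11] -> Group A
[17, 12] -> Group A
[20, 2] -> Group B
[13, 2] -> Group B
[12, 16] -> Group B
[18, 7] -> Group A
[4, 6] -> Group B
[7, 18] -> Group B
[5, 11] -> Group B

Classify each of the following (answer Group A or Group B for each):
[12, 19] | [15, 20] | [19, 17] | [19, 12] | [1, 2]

Group B, Group B, Group A, Group A, Group B

A rule that fits every label: first > second AND sum ≥ 23 — true of each 'Group A' example, false of each 'Group B' one.
[12, 19]: 12 < 19, 12+19 = 31 — does not satisfy this, so Group B.
[15, 20]: 15 < 20, 15+20 = 35 — does not satisfy this, so Group B.
[19, 17]: 19 > 17, 19+17 = 36 — matches, so Group A.
[19, 12]: 19 > 12, 19+12 = 31 — matches, so Group A.
[1, 2]: 1 < 2, 1+2 = 3 — does not satisfy this, so Group B.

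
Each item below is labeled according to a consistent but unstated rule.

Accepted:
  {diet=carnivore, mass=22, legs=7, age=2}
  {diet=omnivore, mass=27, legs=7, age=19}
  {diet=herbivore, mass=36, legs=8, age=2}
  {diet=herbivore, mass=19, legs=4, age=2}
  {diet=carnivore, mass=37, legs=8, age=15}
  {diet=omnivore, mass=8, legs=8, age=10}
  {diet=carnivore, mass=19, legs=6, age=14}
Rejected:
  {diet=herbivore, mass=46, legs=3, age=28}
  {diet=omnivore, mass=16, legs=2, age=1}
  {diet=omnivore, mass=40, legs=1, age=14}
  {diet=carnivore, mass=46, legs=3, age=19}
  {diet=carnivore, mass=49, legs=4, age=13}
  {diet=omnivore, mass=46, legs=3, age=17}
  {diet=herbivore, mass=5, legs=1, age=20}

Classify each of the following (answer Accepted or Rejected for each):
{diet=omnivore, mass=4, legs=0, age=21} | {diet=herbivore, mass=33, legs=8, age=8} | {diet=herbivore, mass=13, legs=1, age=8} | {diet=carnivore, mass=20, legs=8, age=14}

Rejected, Accepted, Rejected, Accepted

Rule: legs ≥ 3 AND mass ≤ 37. This holds for each 'Accepted' example and fails for each 'Rejected' one.
{diet=omnivore, mass=4, legs=0, age=21}: legs = 0, mass = 4, fails the rule → Rejected.
{diet=herbivore, mass=33, legs=8, age=8}: legs = 8, mass = 33, fits → Accepted.
{diet=herbivore, mass=13, legs=1, age=8}: legs = 1, mass = 13, fails the rule → Rejected.
{diet=carnivore, mass=20, legs=8, age=14}: legs = 8, mass = 20, fits → Accepted.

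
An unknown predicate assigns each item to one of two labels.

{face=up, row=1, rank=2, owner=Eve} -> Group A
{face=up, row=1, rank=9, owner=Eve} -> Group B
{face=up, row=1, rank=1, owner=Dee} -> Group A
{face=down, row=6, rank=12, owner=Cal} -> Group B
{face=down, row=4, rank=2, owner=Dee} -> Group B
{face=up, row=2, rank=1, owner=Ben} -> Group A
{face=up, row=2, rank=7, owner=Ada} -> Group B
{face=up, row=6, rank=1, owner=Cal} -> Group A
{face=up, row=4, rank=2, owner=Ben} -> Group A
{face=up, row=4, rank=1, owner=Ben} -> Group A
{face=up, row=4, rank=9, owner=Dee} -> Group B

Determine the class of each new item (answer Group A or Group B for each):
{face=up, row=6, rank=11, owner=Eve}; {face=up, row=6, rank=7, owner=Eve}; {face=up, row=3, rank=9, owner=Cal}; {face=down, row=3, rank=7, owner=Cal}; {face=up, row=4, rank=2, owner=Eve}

Group B, Group B, Group B, Group B, Group A

Rule: face is up AND rank ≤ 2. This holds for each 'Group A' example and fails for each 'Group B' one.
{face=up, row=6, rank=11, owner=Eve}: face is up, rank = 11, doesn't match → Group B. {face=up, row=6, rank=7, owner=Eve}: face is up, rank = 7, doesn't match → Group B. {face=up, row=3, rank=9, owner=Cal}: face is up, rank = 9, doesn't match → Group B. {face=down, row=3, rank=7, owner=Cal}: face is down, rank = 7, doesn't match → Group B. {face=up, row=4, rank=2, owner=Eve}: face is up, rank = 2, has this property → Group A.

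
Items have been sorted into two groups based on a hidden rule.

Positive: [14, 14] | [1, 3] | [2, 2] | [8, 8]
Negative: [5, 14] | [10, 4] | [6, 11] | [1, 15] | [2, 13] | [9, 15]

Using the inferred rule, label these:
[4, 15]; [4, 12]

Negative, Negative

The rule appears to be: |first − second| ≤ 2.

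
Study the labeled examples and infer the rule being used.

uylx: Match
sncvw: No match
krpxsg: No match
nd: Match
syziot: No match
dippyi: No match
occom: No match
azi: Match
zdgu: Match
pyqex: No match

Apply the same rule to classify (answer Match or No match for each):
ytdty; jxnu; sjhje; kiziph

One predicate separates the groups cleanly: length ≤ 4.
ytdty → length 5 → No match. jxnu → length 4 → Match. sjhje → length 5 → No match. kiziph → length 6 → No match.

No match, Match, No match, No match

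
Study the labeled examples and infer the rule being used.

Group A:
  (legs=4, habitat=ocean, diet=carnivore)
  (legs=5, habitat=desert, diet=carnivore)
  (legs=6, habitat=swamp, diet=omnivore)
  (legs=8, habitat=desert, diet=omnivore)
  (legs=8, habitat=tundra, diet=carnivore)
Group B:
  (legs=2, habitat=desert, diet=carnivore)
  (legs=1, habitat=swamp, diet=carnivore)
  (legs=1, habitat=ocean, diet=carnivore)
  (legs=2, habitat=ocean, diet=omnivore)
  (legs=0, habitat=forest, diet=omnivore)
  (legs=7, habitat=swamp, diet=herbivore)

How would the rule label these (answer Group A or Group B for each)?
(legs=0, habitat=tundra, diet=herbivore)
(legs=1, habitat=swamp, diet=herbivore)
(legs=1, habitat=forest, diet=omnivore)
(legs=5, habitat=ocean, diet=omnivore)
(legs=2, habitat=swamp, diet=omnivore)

Group B, Group B, Group B, Group A, Group B

The classifier is using: legs ≥ 4 AND legs ≠ 7.
Group B: (legs=0, habitat=tundra, diet=herbivore), since legs = 0. Group B: (legs=1, habitat=swamp, diet=herbivore), since legs = 1. Group B: (legs=1, habitat=forest, diet=omnivore), since legs = 1. Group A: (legs=5, habitat=ocean, diet=omnivore), since legs = 5. Group B: (legs=2, habitat=swamp, diet=omnivore), since legs = 2.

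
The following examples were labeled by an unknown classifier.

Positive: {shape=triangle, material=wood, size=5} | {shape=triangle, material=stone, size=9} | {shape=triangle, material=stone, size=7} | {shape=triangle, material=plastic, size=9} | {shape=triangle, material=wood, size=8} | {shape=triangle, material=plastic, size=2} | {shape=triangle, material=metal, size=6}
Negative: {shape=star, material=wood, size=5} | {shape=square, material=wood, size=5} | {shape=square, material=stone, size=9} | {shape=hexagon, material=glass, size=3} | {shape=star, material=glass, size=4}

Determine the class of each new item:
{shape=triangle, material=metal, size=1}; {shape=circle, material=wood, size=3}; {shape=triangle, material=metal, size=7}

Looking at the examples, the only property every 'Positive' case has and every 'Negative' case lacks is: shape is triangle.
{shape=triangle, material=metal, size=1}: Positive (shape is triangle). {shape=circle, material=wood, size=3}: Negative (shape is circle). {shape=triangle, material=metal, size=7}: Positive (shape is triangle).

Positive, Negative, Positive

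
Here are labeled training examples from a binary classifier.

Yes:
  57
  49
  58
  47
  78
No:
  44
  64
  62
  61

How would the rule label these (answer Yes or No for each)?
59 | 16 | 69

The common property of the 'Yes' items is: digit sum ≥ 11. No 'No' item has it.
59: digit sum 5+9 = 14 — fits, so Yes.
16: digit sum 1+6 = 7 — does not satisfy this, so No.
69: digit sum 6+9 = 15 — fits, so Yes.

Yes, No, Yes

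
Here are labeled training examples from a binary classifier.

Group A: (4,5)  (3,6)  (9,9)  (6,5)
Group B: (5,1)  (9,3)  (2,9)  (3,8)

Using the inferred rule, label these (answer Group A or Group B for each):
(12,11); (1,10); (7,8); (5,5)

The common property of the 'Group A' items is: |first − second| ≤ 3. No 'Group B' item has it.
(12,11) → |12−11| = 1 → Group A.
(1,10) → |1−10| = 9 → Group B.
(7,8) → |7−8| = 1 → Group A.
(5,5) → |5−5| = 0 → Group A.

Group A, Group B, Group A, Group A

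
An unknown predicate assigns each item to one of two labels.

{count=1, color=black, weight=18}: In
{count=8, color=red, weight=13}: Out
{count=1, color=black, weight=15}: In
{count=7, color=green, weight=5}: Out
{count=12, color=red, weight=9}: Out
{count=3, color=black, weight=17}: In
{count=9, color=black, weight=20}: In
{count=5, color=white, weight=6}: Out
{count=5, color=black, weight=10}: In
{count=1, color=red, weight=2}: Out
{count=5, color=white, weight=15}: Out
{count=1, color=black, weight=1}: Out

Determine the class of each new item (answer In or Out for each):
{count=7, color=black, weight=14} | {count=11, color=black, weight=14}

In, In

Every 'In' example satisfies: color is black AND weight ≥ 2. None of the 'Out' examples do.
In: {count=7, color=black, weight=14}, since color is black, weight = 14.
In: {count=11, color=black, weight=14}, since color is black, weight = 14.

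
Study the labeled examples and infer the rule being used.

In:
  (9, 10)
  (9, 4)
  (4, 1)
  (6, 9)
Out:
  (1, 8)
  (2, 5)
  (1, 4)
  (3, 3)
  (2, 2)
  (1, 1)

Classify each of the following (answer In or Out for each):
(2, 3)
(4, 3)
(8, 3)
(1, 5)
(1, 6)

Out, In, In, Out, Out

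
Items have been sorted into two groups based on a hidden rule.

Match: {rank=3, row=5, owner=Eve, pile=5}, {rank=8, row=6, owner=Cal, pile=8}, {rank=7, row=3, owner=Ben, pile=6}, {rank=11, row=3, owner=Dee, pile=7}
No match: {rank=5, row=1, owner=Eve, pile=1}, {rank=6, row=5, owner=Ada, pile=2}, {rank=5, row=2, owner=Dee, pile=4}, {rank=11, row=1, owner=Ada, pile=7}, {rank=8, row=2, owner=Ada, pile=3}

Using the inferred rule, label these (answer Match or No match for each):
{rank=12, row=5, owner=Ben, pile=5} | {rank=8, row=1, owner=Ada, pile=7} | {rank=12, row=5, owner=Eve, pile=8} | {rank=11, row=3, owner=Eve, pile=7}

One predicate separates the groups cleanly: row ≥ 2 AND pile ≥ 5.
{rank=12, row=5, owner=Ben, pile=5} — row = 5, pile = 5, hence Match.
{rank=8, row=1, owner=Ada, pile=7} — row = 1, pile = 7, hence No match.
{rank=12, row=5, owner=Eve, pile=8} — row = 5, pile = 8, hence Match.
{rank=11, row=3, owner=Eve, pile=7} — row = 3, pile = 7, hence Match.

Match, No match, Match, Match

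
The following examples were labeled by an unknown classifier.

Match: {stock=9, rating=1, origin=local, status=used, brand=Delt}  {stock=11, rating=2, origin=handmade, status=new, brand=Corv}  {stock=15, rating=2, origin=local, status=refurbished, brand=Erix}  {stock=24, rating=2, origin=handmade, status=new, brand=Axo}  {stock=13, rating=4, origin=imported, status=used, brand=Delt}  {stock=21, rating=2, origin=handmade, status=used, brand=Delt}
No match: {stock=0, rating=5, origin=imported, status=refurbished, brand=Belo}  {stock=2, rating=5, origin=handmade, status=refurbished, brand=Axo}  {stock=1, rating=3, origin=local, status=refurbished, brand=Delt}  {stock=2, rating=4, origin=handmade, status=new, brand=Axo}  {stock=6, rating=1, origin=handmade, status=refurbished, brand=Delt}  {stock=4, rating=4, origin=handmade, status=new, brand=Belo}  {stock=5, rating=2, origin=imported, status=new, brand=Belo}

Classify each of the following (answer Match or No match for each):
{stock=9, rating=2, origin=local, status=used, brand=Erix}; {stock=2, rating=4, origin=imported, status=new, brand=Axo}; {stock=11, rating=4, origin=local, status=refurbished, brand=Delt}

Match, No match, Match

The pattern is that an item is 'Match' exactly when: stock ≥ 9.
{stock=9, rating=2, origin=local, status=used, brand=Erix} → stock = 9 → Match.
{stock=2, rating=4, origin=imported, status=new, brand=Axo} → stock = 2 → No match.
{stock=11, rating=4, origin=local, status=refurbished, brand=Delt} → stock = 11 → Match.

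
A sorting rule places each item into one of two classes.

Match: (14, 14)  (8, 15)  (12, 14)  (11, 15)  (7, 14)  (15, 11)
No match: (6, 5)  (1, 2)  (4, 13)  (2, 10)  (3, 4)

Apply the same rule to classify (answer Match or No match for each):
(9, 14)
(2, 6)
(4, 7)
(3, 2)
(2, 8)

A rule that fits every label: sum ≥ 21 — true of each 'Match' example, false of each 'No match' one.
(9, 14): 9+14 = 23 — qualifies, so Match. (2, 6): 2+6 = 8 — does not fit, so No match. (4, 7): 4+7 = 11 — does not fit, so No match. (3, 2): 3+2 = 5 — does not fit, so No match. (2, 8): 2+8 = 10 — does not fit, so No match.

Match, No match, No match, No match, No match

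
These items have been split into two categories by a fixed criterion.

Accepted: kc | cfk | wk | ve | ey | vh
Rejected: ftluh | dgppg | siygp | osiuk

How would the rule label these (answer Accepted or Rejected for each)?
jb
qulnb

Accepted, Rejected

A rule that fits every label: length ≤ 3 — true of each 'Accepted' example, false of each 'Rejected' one.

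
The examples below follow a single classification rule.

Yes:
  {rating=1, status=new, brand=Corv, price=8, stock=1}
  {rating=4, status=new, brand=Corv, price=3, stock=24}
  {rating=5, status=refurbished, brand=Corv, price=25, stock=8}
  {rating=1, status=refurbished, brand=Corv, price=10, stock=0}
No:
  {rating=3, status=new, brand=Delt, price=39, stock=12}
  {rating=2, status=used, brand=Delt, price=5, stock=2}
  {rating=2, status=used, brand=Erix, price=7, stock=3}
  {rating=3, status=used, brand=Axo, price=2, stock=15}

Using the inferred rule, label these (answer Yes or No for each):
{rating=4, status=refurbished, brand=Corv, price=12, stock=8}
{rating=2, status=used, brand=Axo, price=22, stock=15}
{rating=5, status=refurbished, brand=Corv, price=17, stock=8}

Yes, No, Yes

Comparing the two groups points to one rule — brand is Corv.
{rating=4, status=refurbished, brand=Corv, price=12, stock=8} — brand is Corv, hence Yes.
{rating=2, status=used, brand=Axo, price=22, stock=15} — brand is Axo, hence No.
{rating=5, status=refurbished, brand=Corv, price=17, stock=8} — brand is Corv, hence Yes.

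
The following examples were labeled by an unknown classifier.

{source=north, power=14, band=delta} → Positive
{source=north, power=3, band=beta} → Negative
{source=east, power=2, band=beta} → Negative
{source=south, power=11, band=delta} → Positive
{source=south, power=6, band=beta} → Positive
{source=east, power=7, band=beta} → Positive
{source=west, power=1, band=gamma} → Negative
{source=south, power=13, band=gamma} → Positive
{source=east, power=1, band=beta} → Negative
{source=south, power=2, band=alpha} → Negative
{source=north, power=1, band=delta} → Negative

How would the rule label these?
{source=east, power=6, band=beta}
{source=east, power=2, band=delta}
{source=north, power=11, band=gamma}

The common property of the 'Positive' items is: power ≥ 6. No 'Negative' item has it.
{source=east, power=6, band=beta}: power = 6, fits → Positive.
{source=east, power=2, band=delta}: power = 2, fails the rule → Negative.
{source=north, power=11, band=gamma}: power = 11, fits → Positive.

Positive, Negative, Positive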